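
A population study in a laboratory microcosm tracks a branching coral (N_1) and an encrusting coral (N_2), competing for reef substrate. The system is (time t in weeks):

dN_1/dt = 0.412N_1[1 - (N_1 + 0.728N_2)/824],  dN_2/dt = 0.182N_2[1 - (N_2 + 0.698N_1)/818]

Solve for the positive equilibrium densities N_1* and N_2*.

Setting both brackets to zero gives the nullclines N_1 + 0.728N_2 = 824 and 0.698N_1 + N_2 = 818.
Substituting N_2 = 818 - 0.698N_1 into the first: N_1(1 - 0.728·0.698) = 824 - 0.728·818.
So N_1* = 228/0.492 = 465, and then N_2* = 818 - 0.698·465 = 494.

N_1* ≈ 465, N_2* ≈ 494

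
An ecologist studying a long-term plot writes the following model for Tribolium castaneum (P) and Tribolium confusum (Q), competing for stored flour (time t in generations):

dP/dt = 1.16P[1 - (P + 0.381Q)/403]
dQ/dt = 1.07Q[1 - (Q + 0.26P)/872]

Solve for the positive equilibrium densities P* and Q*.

P* ≈ 78.5, Q* ≈ 852

Setting both brackets to zero gives the nullclines P + 0.381Q = 403 and 0.26P + Q = 872.
Substituting Q = 872 - 0.26P into the first: P(1 - 0.381·0.26) = 403 - 0.381·872.
So P* = 70.8/0.901 = 78.5, and then Q* = 872 - 0.26·78.5 = 852.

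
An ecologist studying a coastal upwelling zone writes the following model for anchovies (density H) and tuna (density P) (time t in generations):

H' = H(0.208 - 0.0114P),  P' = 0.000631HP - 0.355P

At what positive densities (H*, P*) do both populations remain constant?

H* ≈ 563, P* ≈ 18.2

Set dP/dt = 0 with P > 0: 0.000631H - 0.355 = 0, so H* = 0.355/0.000631 = 563.
Set dH/dt = 0 with H > 0: 0.208 - 0.0114P = 0, so P* = 0.208/0.0114 = 18.2.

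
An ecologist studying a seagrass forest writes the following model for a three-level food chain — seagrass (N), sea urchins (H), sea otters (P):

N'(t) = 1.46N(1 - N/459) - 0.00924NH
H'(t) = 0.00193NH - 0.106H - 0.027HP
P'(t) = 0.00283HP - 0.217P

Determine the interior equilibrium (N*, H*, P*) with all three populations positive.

N* ≈ 236, H* ≈ 76.7, P* ≈ 13

From dP/dt = 0: 0.00283H* = 0.217, so H* = 76.7.
From dN/dt = 0: 1.46(1 - N*/459) = 0.00924·76.7, giving N* = 459·(1 - 0.485) = 236.
From dH/dt = 0: 0.00193·236 - 0.106 = 0.027P*, so P* = 0.35/0.027 = 13.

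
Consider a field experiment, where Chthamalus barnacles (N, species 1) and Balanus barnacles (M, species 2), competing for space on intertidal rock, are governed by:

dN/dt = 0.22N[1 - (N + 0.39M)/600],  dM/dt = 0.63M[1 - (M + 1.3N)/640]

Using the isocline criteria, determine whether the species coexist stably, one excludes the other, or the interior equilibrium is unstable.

Compare the nullcline intercepts: K1/α12 = 600/0.39 = 1540 > K2 = 640; K2/α21 = 640/1.3 = 492 < K1 = 600.
Since the inequalities point opposite ways, species 1 can invade but species 2 cannot.

species 1 excludes species 2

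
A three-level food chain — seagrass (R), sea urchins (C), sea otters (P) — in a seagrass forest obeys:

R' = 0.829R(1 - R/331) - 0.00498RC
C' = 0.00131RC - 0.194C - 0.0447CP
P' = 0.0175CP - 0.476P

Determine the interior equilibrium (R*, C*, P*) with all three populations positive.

From dP/dt = 0: 0.0175C* = 0.476, so C* = 27.2.
From dR/dt = 0: 0.829(1 - R*/331) = 0.00498·27.2, giving R* = 331·(1 - 0.163) = 277.
From dC/dt = 0: 0.00131·277 - 0.194 = 0.0447P*, so P* = 0.169/0.0447 = 3.78.

R* ≈ 277, C* ≈ 27.2, P* ≈ 3.78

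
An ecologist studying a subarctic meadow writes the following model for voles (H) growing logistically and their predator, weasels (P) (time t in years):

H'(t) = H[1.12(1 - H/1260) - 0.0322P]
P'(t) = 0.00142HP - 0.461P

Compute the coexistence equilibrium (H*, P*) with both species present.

H* ≈ 325, P* ≈ 25.8

From dP/dt = 0 with P > 0: 0.00142H* = 0.461, so H* = 325.
Substitute into dH/dt = 0: 1.12(1 - 325/1260) = 0.0322P*.
The bracket is 0.742, giving P* = 0.831/0.0322 = 25.8.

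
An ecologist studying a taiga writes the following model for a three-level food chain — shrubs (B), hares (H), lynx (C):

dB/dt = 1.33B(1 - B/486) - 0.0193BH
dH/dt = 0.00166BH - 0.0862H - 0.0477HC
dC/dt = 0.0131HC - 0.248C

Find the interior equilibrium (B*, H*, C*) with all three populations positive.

From dC/dt = 0: 0.0131H* = 0.248, so H* = 18.9.
From dB/dt = 0: 1.33(1 - B*/486) = 0.0193·18.9, giving B* = 486·(1 - 0.275) = 352.
From dH/dt = 0: 0.00166·352 - 0.0862 = 0.0477C*, so C* = 0.499/0.0477 = 10.5.

B* ≈ 352, H* ≈ 18.9, C* ≈ 10.5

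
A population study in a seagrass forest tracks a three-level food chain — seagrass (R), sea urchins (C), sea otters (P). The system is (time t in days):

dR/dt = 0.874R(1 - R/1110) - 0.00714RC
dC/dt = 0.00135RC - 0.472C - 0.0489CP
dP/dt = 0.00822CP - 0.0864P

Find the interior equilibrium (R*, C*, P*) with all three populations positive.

From dP/dt = 0: 0.00822C* = 0.0864, so C* = 10.5.
From dR/dt = 0: 0.874(1 - R*/1110) = 0.00714·10.5, giving R* = 1110·(1 - 0.0859) = 1010.
From dC/dt = 0: 0.00135·1010 - 0.472 = 0.0489P*, so P* = 0.898/0.0489 = 18.4.

R* ≈ 1010, C* ≈ 10.5, P* ≈ 18.4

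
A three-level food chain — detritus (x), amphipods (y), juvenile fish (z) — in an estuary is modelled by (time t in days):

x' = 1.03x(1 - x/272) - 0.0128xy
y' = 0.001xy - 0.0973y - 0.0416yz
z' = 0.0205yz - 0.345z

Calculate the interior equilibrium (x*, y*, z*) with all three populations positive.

From dz/dt = 0: 0.0205y* = 0.345, so y* = 16.8.
From dx/dt = 0: 1.03(1 - x*/272) = 0.0128·16.8, giving x* = 272·(1 - 0.209) = 215.
From dy/dt = 0: 0.001·215 - 0.0973 = 0.0416z*, so z* = 0.118/0.0416 = 2.83.

x* ≈ 215, y* ≈ 16.8, z* ≈ 2.83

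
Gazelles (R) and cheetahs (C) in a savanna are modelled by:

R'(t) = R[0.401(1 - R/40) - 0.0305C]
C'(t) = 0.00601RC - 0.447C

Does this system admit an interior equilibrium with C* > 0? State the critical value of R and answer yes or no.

Threshold R = 74.4; K < 74.4, so no, the predator goes extinct.

The predator equation gives dC/dt > 0 only when R > 0.447/0.00601 = 74.4.
Without the predator, R → K = 40. Since 40 < 74.4, the predator cannot invade.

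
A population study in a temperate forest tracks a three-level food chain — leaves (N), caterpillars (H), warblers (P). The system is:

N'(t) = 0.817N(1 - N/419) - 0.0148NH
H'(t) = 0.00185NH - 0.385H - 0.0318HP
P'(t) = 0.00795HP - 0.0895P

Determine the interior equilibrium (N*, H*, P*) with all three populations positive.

N* ≈ 334, H* ≈ 11.3, P* ≈ 7.3

From dP/dt = 0: 0.00795H* = 0.0895, so H* = 11.3.
From dN/dt = 0: 0.817(1 - N*/419) = 0.0148·11.3, giving N* = 419·(1 - 0.204) = 334.
From dH/dt = 0: 0.00185·334 - 0.385 = 0.0318P*, so P* = 0.232/0.0318 = 7.3.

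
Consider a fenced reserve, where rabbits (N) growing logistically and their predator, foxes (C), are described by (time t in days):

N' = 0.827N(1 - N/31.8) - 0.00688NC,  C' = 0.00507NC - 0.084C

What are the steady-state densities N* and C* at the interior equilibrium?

From dC/dt = 0 with C > 0: 0.00507N* = 0.084, so N* = 16.6.
Substitute into dN/dt = 0: 0.827(1 - 16.6/31.8) = 0.00688C*.
The bracket is 0.479, giving C* = 0.396/0.00688 = 57.6.

N* ≈ 16.6, C* ≈ 57.6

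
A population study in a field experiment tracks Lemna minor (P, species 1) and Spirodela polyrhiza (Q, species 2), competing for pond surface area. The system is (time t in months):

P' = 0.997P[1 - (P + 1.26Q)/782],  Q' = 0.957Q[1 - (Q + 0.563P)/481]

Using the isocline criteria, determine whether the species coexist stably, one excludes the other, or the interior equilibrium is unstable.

Compare the nullcline intercepts: K1/α12 = 782/1.26 = 621 > K2 = 481; K2/α21 = 481/0.563 = 854 > K1 = 782.
Since both inequalities hold, each species can invade when rare, so the interior equilibrium is stable.

stable coexistence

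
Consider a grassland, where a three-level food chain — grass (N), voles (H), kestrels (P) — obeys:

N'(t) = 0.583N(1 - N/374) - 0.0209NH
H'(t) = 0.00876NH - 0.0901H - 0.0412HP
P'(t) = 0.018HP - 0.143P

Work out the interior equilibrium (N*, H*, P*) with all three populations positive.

From dP/dt = 0: 0.018H* = 0.143, so H* = 7.94.
From dN/dt = 0: 0.583(1 - N*/374) = 0.0209·7.94, giving N* = 374·(1 - 0.285) = 267.
From dH/dt = 0: 0.00876·267 - 0.0901 = 0.0412P*, so P* = 2.25/0.0412 = 54.7.

N* ≈ 267, H* ≈ 7.94, P* ≈ 54.7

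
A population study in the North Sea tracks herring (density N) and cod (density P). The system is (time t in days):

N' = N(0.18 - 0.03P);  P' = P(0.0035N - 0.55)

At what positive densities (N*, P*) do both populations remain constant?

N* ≈ 157, P* ≈ 6

Set dP/dt = 0 with P > 0: 0.0035N - 0.55 = 0, so N* = 0.55/0.0035 = 157.
Set dN/dt = 0 with N > 0: 0.18 - 0.03P = 0, so P* = 0.18/0.03 = 6.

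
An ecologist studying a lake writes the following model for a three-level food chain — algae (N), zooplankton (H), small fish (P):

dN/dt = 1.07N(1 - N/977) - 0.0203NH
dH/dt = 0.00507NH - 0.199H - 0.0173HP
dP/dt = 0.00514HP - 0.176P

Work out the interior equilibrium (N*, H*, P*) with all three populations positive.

N* ≈ 342, H* ≈ 34.2, P* ≈ 88.8

From dP/dt = 0: 0.00514H* = 0.176, so H* = 34.2.
From dN/dt = 0: 1.07(1 - N*/977) = 0.0203·34.2, giving N* = 977·(1 - 0.65) = 342.
From dH/dt = 0: 0.00507·342 - 0.199 = 0.0173P*, so P* = 1.54/0.0173 = 88.8.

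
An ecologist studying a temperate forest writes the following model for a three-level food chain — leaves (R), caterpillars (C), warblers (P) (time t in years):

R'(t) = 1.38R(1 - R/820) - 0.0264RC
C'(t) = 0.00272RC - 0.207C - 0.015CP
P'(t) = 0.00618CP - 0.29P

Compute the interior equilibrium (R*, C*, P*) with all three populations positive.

From dP/dt = 0: 0.00618C* = 0.29, so C* = 46.9.
From dR/dt = 0: 1.38(1 - R*/820) = 0.0264·46.9, giving R* = 820·(1 - 0.898) = 83.9.
From dC/dt = 0: 0.00272·83.9 - 0.207 = 0.015P*, so P* = 0.0212/0.015 = 1.41.

R* ≈ 83.9, C* ≈ 46.9, P* ≈ 1.41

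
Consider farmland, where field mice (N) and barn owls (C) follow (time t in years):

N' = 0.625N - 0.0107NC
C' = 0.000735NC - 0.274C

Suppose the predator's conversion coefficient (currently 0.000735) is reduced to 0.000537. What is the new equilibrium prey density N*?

N* ≈ 510

At the interior fixed point, setting dC/dt = 0 with C > 0 fixes N* = (predator death rate)/(NC coefficient) — independent of the other coefficients.
With the change, N* = 0.274/0.000537 = 510; it rises from 373.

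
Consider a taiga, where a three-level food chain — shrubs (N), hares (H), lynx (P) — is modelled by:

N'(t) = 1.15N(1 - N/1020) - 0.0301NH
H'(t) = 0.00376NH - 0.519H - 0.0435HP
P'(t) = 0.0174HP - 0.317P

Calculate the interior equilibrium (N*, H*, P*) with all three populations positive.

N* ≈ 534, H* ≈ 18.2, P* ≈ 34.2

From dP/dt = 0: 0.0174H* = 0.317, so H* = 18.2.
From dN/dt = 0: 1.15(1 - N*/1020) = 0.0301·18.2, giving N* = 1020·(1 - 0.477) = 534.
From dH/dt = 0: 0.00376·534 - 0.519 = 0.0435P*, so P* = 1.49/0.0435 = 34.2.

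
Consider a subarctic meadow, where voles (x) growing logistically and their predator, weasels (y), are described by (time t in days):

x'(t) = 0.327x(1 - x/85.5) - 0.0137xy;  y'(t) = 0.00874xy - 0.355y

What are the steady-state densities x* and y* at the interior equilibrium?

From dy/dt = 0 with y > 0: 0.00874x* = 0.355, so x* = 40.6.
Substitute into dx/dt = 0: 0.327(1 - 40.6/85.5) = 0.0137y*.
The bracket is 0.525, giving y* = 0.172/0.0137 = 12.5.

x* ≈ 40.6, y* ≈ 12.5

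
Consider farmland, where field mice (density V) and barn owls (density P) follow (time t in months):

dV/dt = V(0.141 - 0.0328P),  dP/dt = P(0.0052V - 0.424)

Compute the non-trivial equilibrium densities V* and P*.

Set dP/dt = 0 with P > 0: 0.0052V - 0.424 = 0, so V* = 0.424/0.0052 = 81.5.
Set dV/dt = 0 with V > 0: 0.141 - 0.0328P = 0, so P* = 0.141/0.0328 = 4.3.

V* ≈ 81.5, P* ≈ 4.3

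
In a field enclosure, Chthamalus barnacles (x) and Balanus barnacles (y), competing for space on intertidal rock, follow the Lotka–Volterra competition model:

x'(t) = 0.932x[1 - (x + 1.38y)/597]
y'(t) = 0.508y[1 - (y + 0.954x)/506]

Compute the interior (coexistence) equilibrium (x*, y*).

x* ≈ 320, y* ≈ 201

Setting both brackets to zero gives the nullclines x + 1.38y = 597 and 0.954x + y = 506.
Substituting y = 506 - 0.954x into the first: x(1 - 1.38·0.954) = 597 - 1.38·506.
So x* = -101/-0.317 = 320, and then y* = 506 - 0.954·320 = 201.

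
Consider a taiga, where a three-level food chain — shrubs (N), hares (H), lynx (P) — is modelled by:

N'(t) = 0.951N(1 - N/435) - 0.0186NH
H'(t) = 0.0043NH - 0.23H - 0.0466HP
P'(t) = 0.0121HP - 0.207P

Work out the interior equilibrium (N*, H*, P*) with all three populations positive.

From dP/dt = 0: 0.0121H* = 0.207, so H* = 17.1.
From dN/dt = 0: 0.951(1 - N*/435) = 0.0186·17.1, giving N* = 435·(1 - 0.335) = 289.
From dH/dt = 0: 0.0043·289 - 0.23 = 0.0466P*, so P* = 1.01/0.0466 = 21.8.

N* ≈ 289, H* ≈ 17.1, P* ≈ 21.8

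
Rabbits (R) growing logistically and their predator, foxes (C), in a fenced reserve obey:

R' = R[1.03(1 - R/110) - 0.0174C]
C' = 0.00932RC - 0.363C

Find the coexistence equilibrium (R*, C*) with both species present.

From dC/dt = 0 with C > 0: 0.00932R* = 0.363, so R* = 38.9.
Substitute into dR/dt = 0: 1.03(1 - 38.9/110) = 0.0174C*.
The bracket is 0.646, giving C* = 0.665/0.0174 = 38.2.

R* ≈ 38.9, C* ≈ 38.2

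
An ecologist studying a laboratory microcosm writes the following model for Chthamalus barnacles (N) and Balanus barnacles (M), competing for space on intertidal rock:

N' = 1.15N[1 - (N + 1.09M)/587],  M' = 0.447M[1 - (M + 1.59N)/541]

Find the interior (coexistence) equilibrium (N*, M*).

N* ≈ 3.67, M* ≈ 535

Setting both brackets to zero gives the nullclines N + 1.09M = 587 and 1.59N + M = 541.
Substituting M = 541 - 1.59N into the first: N(1 - 1.09·1.59) = 587 - 1.09·541.
So N* = -2.69/-0.733 = 3.67, and then M* = 541 - 1.59·3.67 = 535.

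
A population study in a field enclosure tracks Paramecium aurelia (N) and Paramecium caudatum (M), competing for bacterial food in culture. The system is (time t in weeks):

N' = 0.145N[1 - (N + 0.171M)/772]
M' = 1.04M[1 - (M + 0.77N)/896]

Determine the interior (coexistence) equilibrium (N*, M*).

Setting both brackets to zero gives the nullclines N + 0.171M = 772 and 0.77N + M = 896.
Substituting M = 896 - 0.77N into the first: N(1 - 0.171·0.77) = 772 - 0.171·896.
So N* = 619/0.868 = 713, and then M* = 896 - 0.77·713 = 347.

N* ≈ 713, M* ≈ 347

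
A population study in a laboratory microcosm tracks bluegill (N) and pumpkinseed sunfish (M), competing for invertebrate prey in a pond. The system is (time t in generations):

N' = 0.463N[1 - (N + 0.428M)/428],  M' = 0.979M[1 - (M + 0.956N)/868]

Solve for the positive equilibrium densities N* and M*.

N* ≈ 95.6, M* ≈ 777

Setting both brackets to zero gives the nullclines N + 0.428M = 428 and 0.956N + M = 868.
Substituting M = 868 - 0.956N into the first: N(1 - 0.428·0.956) = 428 - 0.428·868.
So N* = 56.5/0.591 = 95.6, and then M* = 868 - 0.956·95.6 = 777.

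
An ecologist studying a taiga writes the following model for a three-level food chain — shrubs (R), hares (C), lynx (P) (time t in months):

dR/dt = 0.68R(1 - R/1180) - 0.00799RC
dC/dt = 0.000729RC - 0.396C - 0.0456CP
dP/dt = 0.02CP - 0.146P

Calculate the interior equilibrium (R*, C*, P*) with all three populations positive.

From dP/dt = 0: 0.02C* = 0.146, so C* = 7.3.
From dR/dt = 0: 0.68(1 - R*/1180) = 0.00799·7.3, giving R* = 1180·(1 - 0.0858) = 1080.
From dC/dt = 0: 0.000729·1080 - 0.396 = 0.0456P*, so P* = 0.39/0.0456 = 8.56.

R* ≈ 1080, C* ≈ 7.3, P* ≈ 8.56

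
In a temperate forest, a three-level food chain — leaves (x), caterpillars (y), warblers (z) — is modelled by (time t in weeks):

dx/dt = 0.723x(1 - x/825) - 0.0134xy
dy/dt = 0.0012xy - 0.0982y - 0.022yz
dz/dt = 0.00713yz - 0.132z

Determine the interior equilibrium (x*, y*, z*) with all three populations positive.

x* ≈ 542, y* ≈ 18.5, z* ≈ 25.1

From dz/dt = 0: 0.00713y* = 0.132, so y* = 18.5.
From dx/dt = 0: 0.723(1 - x*/825) = 0.0134·18.5, giving x* = 825·(1 - 0.343) = 542.
From dy/dt = 0: 0.0012·542 - 0.0982 = 0.022z*, so z* = 0.552/0.022 = 25.1.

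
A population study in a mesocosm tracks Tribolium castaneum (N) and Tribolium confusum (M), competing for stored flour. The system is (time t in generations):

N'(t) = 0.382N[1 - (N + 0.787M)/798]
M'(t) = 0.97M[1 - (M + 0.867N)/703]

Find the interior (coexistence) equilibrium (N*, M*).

N* ≈ 770, M* ≈ 35

Setting both brackets to zero gives the nullclines N + 0.787M = 798 and 0.867N + M = 703.
Substituting M = 703 - 0.867N into the first: N(1 - 0.787·0.867) = 798 - 0.787·703.
So N* = 245/0.318 = 770, and then M* = 703 - 0.867·770 = 35.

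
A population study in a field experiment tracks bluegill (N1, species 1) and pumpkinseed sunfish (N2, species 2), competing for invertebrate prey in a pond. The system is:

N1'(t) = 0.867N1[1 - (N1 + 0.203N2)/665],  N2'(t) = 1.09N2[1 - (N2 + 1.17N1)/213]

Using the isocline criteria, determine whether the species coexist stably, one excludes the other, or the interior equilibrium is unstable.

Compare the nullcline intercepts: K1/α12 = 665/0.203 = 3280 > K2 = 213; K2/α21 = 213/1.17 = 182 < K1 = 665.
Since the inequalities point opposite ways, species 1 can invade but species 2 cannot.

species 1 excludes species 2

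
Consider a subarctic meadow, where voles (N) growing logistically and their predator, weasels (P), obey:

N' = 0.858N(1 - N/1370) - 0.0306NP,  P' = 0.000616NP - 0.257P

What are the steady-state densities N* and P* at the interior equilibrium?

From dP/dt = 0 with P > 0: 0.000616N* = 0.257, so N* = 417.
Substitute into dN/dt = 0: 0.858(1 - 417/1370) = 0.0306P*.
The bracket is 0.695, giving P* = 0.597/0.0306 = 19.5.

N* ≈ 417, P* ≈ 19.5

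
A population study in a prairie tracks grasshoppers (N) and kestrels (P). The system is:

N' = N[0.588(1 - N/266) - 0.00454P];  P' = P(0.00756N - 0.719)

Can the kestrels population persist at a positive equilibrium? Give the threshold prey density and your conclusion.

The predator equation gives dP/dt > 0 only when N > 0.719/0.00756 = 95.1.
Without the predator, N → K = 266. Since 266 > 95.1, the predator can invade and persist.

Threshold N = 95.1; K > 95.1, so yes, the predator persists.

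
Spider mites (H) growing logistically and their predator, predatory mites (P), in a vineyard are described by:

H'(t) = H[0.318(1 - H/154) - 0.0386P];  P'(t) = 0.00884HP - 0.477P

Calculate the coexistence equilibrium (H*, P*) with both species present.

From dP/dt = 0 with P > 0: 0.00884H* = 0.477, so H* = 54.
Substitute into dH/dt = 0: 0.318(1 - 54/154) = 0.0386P*.
The bracket is 0.65, giving P* = 0.207/0.0386 = 5.35.

H* ≈ 54, P* ≈ 5.35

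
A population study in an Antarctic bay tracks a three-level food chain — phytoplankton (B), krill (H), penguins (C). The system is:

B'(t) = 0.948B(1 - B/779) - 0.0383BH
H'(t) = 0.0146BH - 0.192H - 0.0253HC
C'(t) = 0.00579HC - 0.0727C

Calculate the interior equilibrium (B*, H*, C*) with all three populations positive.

B* ≈ 384, H* ≈ 12.6, C* ≈ 214

From dC/dt = 0: 0.00579H* = 0.0727, so H* = 12.6.
From dB/dt = 0: 0.948(1 - B*/779) = 0.0383·12.6, giving B* = 779·(1 - 0.507) = 384.
From dH/dt = 0: 0.0146·384 - 0.192 = 0.0253C*, so C* = 5.41/0.0253 = 214.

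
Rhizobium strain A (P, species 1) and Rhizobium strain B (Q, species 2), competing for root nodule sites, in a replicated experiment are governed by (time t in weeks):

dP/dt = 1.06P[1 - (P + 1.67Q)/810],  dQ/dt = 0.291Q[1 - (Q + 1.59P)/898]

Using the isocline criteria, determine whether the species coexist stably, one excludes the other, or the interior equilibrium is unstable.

unstable coexistence (outcome depends on initial conditions)

Compare the nullcline intercepts: K1/α12 = 810/1.67 = 485 < K2 = 898; K2/α21 = 898/1.59 = 565 < K1 = 810.
Since both are reversed, neither can invade when rare; the interior point is a saddle.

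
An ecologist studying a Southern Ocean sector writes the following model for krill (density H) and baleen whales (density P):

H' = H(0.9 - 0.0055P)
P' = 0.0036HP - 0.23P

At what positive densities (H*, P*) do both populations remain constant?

Set dP/dt = 0 with P > 0: 0.0036H - 0.23 = 0, so H* = 0.23/0.0036 = 63.9.
Set dH/dt = 0 with H > 0: 0.9 - 0.0055P = 0, so P* = 0.9/0.0055 = 164.

H* ≈ 63.9, P* ≈ 164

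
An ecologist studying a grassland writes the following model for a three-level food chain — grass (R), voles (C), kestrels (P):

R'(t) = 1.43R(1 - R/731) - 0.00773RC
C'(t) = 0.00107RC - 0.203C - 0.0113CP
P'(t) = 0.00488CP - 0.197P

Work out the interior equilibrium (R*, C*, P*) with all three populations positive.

From dP/dt = 0: 0.00488C* = 0.197, so C* = 40.4.
From dR/dt = 0: 1.43(1 - R*/731) = 0.00773·40.4, giving R* = 731·(1 - 0.218) = 571.
From dC/dt = 0: 0.00107·571 - 0.203 = 0.0113P*, so P* = 0.408/0.0113 = 36.1.

R* ≈ 571, C* ≈ 40.4, P* ≈ 36.1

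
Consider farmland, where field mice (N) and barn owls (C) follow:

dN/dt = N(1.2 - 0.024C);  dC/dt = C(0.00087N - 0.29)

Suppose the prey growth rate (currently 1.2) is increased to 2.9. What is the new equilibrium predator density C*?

C* ≈ 121

At the interior fixed point, setting dN/dt = 0 with N > 0 fixes C* = (prey growth rate)/(NC coefficient) — independent of the other coefficients.
With the change, C* = 2.9/0.024 = 121; it rises from 50.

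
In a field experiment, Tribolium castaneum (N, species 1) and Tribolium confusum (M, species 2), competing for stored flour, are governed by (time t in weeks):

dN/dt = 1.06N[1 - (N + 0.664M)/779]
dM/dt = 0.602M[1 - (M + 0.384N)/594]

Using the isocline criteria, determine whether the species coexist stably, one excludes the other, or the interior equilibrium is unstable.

stable coexistence

Compare the nullcline intercepts: K1/α12 = 779/0.664 = 1170 > K2 = 594; K2/α21 = 594/0.384 = 1550 > K1 = 779.
Since both inequalities hold, each species can invade when rare, so the interior equilibrium is stable.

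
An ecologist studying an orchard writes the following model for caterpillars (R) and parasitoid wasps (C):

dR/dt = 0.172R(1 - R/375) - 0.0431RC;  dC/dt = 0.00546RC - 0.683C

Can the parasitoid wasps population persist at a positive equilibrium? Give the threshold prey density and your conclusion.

Threshold R = 125; K > 125, so yes, the predator persists.

The predator equation gives dC/dt > 0 only when R > 0.683/0.00546 = 125.
Without the predator, R → K = 375. Since 375 > 125, the predator can invade and persist.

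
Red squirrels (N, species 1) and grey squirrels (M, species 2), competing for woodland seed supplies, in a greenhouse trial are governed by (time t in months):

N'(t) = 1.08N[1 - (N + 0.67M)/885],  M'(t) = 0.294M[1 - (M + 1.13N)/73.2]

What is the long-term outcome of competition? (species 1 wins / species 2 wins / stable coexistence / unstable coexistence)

species 1 excludes species 2

Compare the nullcline intercepts: K1/α12 = 885/0.67 = 1320 > K2 = 73.2; K2/α21 = 73.2/1.13 = 64.8 < K1 = 885.
Since the inequalities point opposite ways, species 1 can invade but species 2 cannot.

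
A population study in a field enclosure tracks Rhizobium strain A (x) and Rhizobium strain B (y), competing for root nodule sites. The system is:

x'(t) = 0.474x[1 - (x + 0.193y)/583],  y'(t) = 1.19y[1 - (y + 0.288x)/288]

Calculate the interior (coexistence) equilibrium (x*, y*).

Setting both brackets to zero gives the nullclines x + 0.193y = 583 and 0.288x + y = 288.
Substituting y = 288 - 0.288x into the first: x(1 - 0.193·0.288) = 583 - 0.193·288.
So x* = 527/0.944 = 558, and then y* = 288 - 0.288·558 = 127.

x* ≈ 558, y* ≈ 127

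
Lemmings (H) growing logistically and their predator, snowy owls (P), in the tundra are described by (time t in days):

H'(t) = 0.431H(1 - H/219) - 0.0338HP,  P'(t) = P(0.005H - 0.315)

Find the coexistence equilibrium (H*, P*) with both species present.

H* ≈ 63, P* ≈ 9.08

From dP/dt = 0 with P > 0: 0.005H* = 0.315, so H* = 63.
Substitute into dH/dt = 0: 0.431(1 - 63/219) = 0.0338P*.
The bracket is 0.712, giving P* = 0.307/0.0338 = 9.08.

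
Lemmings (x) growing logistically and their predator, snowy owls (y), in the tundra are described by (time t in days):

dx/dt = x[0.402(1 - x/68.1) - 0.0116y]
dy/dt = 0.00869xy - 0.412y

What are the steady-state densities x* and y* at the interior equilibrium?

x* ≈ 47.4, y* ≈ 10.5

From dy/dt = 0 with y > 0: 0.00869x* = 0.412, so x* = 47.4.
Substitute into dx/dt = 0: 0.402(1 - 47.4/68.1) = 0.0116y*.
The bracket is 0.304, giving y* = 0.122/0.0116 = 10.5.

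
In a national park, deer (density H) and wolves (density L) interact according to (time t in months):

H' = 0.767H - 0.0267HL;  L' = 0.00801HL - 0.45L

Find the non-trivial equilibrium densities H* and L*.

H* ≈ 56.2, L* ≈ 28.7

Set dL/dt = 0 with L > 0: 0.00801H - 0.45 = 0, so H* = 0.45/0.00801 = 56.2.
Set dH/dt = 0 with H > 0: 0.767 - 0.0267L = 0, so L* = 0.767/0.0267 = 28.7.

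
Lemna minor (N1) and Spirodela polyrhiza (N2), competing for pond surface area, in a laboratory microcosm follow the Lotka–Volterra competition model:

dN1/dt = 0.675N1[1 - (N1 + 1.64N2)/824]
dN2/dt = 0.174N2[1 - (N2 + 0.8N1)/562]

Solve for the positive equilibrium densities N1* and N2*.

Setting both brackets to zero gives the nullclines N1 + 1.64N2 = 824 and 0.8N1 + N2 = 562.
Substituting N2 = 562 - 0.8N1 into the first: N1(1 - 1.64·0.8) = 824 - 1.64·562.
So N1* = -97.7/-0.312 = 313, and then N2* = 562 - 0.8·313 = 312.

N1* ≈ 313, N2* ≈ 312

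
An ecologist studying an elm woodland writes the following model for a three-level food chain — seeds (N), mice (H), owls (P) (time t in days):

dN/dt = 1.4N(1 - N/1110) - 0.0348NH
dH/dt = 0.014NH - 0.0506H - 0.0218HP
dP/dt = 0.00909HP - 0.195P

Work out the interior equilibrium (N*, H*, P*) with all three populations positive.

From dP/dt = 0: 0.00909H* = 0.195, so H* = 21.5.
From dN/dt = 0: 1.4(1 - N*/1110) = 0.0348·21.5, giving N* = 1110·(1 - 0.533) = 518.
From dH/dt = 0: 0.014·518 - 0.0506 = 0.0218P*, so P* = 7.2/0.0218 = 330.

N* ≈ 518, H* ≈ 21.5, P* ≈ 330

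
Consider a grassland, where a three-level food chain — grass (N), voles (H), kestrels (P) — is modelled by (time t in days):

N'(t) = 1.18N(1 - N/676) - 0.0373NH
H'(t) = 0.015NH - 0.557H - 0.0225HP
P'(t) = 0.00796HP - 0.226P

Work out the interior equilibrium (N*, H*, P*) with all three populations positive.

From dP/dt = 0: 0.00796H* = 0.226, so H* = 28.4.
From dN/dt = 0: 1.18(1 - N*/676) = 0.0373·28.4, giving N* = 676·(1 - 0.897) = 69.3.
From dH/dt = 0: 0.015·69.3 - 0.557 = 0.0225P*, so P* = 0.483/0.0225 = 21.4.

N* ≈ 69.3, H* ≈ 28.4, P* ≈ 21.4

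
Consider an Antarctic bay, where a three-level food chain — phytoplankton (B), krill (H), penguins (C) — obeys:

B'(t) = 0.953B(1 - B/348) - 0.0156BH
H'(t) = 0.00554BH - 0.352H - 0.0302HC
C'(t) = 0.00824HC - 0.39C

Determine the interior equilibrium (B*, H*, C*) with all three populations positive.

B* ≈ 78.4, H* ≈ 47.3, C* ≈ 2.72

From dC/dt = 0: 0.00824H* = 0.39, so H* = 47.3.
From dB/dt = 0: 0.953(1 - B*/348) = 0.0156·47.3, giving B* = 348·(1 - 0.775) = 78.4.
From dH/dt = 0: 0.00554·78.4 - 0.352 = 0.0302C*, so C* = 0.0822/0.0302 = 2.72.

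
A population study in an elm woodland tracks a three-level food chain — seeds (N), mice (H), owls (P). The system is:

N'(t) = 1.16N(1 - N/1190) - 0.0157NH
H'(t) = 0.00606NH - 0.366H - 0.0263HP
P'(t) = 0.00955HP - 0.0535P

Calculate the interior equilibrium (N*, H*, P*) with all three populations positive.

N* ≈ 1100, H* ≈ 5.6, P* ≈ 239

From dP/dt = 0: 0.00955H* = 0.0535, so H* = 5.6.
From dN/dt = 0: 1.16(1 - N*/1190) = 0.0157·5.6, giving N* = 1190·(1 - 0.0758) = 1100.
From dH/dt = 0: 0.00606·1100 - 0.366 = 0.0263P*, so P* = 6.3/0.0263 = 239.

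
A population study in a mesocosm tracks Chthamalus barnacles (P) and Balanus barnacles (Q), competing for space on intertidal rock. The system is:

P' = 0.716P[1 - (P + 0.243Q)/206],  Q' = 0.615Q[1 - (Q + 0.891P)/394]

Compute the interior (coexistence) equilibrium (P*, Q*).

P* ≈ 141, Q* ≈ 269

Setting both brackets to zero gives the nullclines P + 0.243Q = 206 and 0.891P + Q = 394.
Substituting Q = 394 - 0.891P into the first: P(1 - 0.243·0.891) = 206 - 0.243·394.
So P* = 110/0.783 = 141, and then Q* = 394 - 0.891·141 = 269.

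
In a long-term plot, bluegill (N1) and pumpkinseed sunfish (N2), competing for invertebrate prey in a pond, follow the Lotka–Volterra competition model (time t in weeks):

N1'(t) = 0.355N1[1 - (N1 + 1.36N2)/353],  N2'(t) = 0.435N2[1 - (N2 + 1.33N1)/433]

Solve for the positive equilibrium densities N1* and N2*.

N1* ≈ 292, N2* ≈ 45.1

Setting both brackets to zero gives the nullclines N1 + 1.36N2 = 353 and 1.33N1 + N2 = 433.
Substituting N2 = 433 - 1.33N1 into the first: N1(1 - 1.36·1.33) = 353 - 1.36·433.
So N1* = -236/-0.809 = 292, and then N2* = 433 - 1.33·292 = 45.1.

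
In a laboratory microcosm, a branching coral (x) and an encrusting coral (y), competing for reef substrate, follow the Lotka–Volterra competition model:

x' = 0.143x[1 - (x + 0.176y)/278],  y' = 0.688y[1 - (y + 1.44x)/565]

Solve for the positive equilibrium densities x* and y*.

x* ≈ 239, y* ≈ 221

Setting both brackets to zero gives the nullclines x + 0.176y = 278 and 1.44x + y = 565.
Substituting y = 565 - 1.44x into the first: x(1 - 0.176·1.44) = 278 - 0.176·565.
So x* = 179/0.747 = 239, and then y* = 565 - 1.44·239 = 221.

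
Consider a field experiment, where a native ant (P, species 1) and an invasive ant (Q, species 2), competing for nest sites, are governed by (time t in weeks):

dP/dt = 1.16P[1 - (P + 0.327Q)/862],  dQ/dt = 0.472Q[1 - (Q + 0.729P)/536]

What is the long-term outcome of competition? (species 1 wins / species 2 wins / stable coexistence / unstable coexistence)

species 1 excludes species 2

Compare the nullcline intercepts: K1/α12 = 862/0.327 = 2640 > K2 = 536; K2/α21 = 536/0.729 = 735 < K1 = 862.
Since the inequalities point opposite ways, species 1 can invade but species 2 cannot.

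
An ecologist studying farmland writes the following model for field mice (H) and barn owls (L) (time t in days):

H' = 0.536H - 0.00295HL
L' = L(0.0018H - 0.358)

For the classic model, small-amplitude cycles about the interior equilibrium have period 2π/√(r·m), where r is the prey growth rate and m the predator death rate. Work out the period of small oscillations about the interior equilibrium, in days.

Here r = 0.536 and m = 0.358, so r·m = 0.192.
ω = √0.192 = 0.438 per day, hence T = 2π/ω ≈ 14.3 days.

T ≈ 14.3 days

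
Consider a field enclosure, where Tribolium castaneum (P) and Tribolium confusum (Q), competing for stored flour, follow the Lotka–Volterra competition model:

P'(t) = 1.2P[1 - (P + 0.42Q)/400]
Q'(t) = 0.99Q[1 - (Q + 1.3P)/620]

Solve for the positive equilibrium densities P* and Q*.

Setting both brackets to zero gives the nullclines P + 0.42Q = 400 and 1.3P + Q = 620.
Substituting Q = 620 - 1.3P into the first: P(1 - 0.42·1.3) = 400 - 0.42·620.
So P* = 140/0.454 = 307, and then Q* = 620 - 1.3·307 = 220.

P* ≈ 307, Q* ≈ 220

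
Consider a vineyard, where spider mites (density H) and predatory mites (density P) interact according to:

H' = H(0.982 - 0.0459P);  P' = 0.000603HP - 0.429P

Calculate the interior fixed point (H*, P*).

Set dP/dt = 0 with P > 0: 0.000603H - 0.429 = 0, so H* = 0.429/0.000603 = 711.
Set dH/dt = 0 with H > 0: 0.982 - 0.0459P = 0, so P* = 0.982/0.0459 = 21.4.

H* ≈ 711, P* ≈ 21.4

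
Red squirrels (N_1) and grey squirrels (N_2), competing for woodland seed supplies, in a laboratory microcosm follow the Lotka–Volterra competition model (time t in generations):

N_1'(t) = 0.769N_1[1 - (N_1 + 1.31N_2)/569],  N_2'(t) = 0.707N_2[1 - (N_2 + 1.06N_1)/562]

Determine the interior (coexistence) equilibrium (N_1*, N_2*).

N_1* ≈ 430, N_2* ≈ 106

Setting both brackets to zero gives the nullclines N_1 + 1.31N_2 = 569 and 1.06N_1 + N_2 = 562.
Substituting N_2 = 562 - 1.06N_1 into the first: N_1(1 - 1.31·1.06) = 569 - 1.31·562.
So N_1* = -167/-0.389 = 430, and then N_2* = 562 - 1.06·430 = 106.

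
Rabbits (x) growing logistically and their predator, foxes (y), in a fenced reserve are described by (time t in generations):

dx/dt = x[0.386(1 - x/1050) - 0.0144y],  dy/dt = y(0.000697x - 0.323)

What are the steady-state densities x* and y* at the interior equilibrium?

From dy/dt = 0 with y > 0: 0.000697x* = 0.323, so x* = 463.
Substitute into dx/dt = 0: 0.386(1 - 463/1050) = 0.0144y*.
The bracket is 0.559, giving y* = 0.216/0.0144 = 15.

x* ≈ 463, y* ≈ 15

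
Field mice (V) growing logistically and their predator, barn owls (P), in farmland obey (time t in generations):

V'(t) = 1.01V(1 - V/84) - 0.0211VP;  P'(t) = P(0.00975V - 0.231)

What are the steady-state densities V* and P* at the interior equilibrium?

V* ≈ 23.7, P* ≈ 34.4

From dP/dt = 0 with P > 0: 0.00975V* = 0.231, so V* = 23.7.
Substitute into dV/dt = 0: 1.01(1 - 23.7/84) = 0.0211P*.
The bracket is 0.718, giving P* = 0.725/0.0211 = 34.4.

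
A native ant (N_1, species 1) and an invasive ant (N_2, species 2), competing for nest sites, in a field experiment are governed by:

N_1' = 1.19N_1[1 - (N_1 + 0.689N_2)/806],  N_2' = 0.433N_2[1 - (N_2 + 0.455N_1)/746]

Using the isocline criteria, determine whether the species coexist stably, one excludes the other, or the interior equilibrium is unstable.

stable coexistence

Compare the nullcline intercepts: K1/α12 = 806/0.689 = 1170 > K2 = 746; K2/α21 = 746/0.455 = 1640 > K1 = 806.
Since both inequalities hold, each species can invade when rare, so the interior equilibrium is stable.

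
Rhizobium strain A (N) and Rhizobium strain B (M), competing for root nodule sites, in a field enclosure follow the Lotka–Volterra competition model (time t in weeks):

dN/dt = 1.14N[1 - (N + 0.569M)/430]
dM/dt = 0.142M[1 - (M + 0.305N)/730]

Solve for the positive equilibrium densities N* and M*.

Setting both brackets to zero gives the nullclines N + 0.569M = 430 and 0.305N + M = 730.
Substituting M = 730 - 0.305N into the first: N(1 - 0.569·0.305) = 430 - 0.569·730.
So N* = 14.6/0.826 = 17.7, and then M* = 730 - 0.305·17.7 = 725.

N* ≈ 17.7, M* ≈ 725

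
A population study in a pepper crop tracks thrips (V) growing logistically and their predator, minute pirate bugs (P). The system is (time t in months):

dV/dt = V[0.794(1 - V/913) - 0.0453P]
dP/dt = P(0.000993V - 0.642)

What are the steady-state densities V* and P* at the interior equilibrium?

V* ≈ 647, P* ≈ 5.12

From dP/dt = 0 with P > 0: 0.000993V* = 0.642, so V* = 647.
Substitute into dV/dt = 0: 0.794(1 - 647/913) = 0.0453P*.
The bracket is 0.292, giving P* = 0.232/0.0453 = 5.12.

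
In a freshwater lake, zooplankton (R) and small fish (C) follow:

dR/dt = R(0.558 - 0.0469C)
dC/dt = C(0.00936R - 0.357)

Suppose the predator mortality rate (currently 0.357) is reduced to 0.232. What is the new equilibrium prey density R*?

At the interior fixed point, setting dC/dt = 0 with C > 0 fixes R* = (predator death rate)/(RC coefficient) — independent of the other coefficients.
With the change, R* = 0.232/0.00936 = 24.8; it falls from 38.1.

R* ≈ 24.8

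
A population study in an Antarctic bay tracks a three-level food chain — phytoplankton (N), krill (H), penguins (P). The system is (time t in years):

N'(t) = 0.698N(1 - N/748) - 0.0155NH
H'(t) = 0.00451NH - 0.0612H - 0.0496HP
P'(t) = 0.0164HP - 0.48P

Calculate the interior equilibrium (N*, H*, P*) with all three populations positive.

N* ≈ 262, H* ≈ 29.3, P* ≈ 22.6

From dP/dt = 0: 0.0164H* = 0.48, so H* = 29.3.
From dN/dt = 0: 0.698(1 - N*/748) = 0.0155·29.3, giving N* = 748·(1 - 0.65) = 262.
From dH/dt = 0: 0.00451·262 - 0.0612 = 0.0496P*, so P* = 1.12/0.0496 = 22.6.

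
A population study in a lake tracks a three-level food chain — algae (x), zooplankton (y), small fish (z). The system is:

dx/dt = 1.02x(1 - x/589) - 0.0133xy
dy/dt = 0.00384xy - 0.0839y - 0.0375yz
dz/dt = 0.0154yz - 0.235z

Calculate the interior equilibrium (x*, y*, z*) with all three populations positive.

From dz/dt = 0: 0.0154y* = 0.235, so y* = 15.3.
From dx/dt = 0: 1.02(1 - x*/589) = 0.0133·15.3, giving x* = 589·(1 - 0.199) = 472.
From dy/dt = 0: 0.00384·472 - 0.0839 = 0.0375z*, so z* = 1.73/0.0375 = 46.1.

x* ≈ 472, y* ≈ 15.3, z* ≈ 46.1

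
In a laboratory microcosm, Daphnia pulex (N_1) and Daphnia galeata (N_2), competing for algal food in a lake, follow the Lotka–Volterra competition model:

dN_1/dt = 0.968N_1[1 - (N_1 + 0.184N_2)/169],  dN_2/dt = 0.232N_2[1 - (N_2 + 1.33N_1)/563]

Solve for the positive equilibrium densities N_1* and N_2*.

Setting both brackets to zero gives the nullclines N_1 + 0.184N_2 = 169 and 1.33N_1 + N_2 = 563.
Substituting N_2 = 563 - 1.33N_1 into the first: N_1(1 - 0.184·1.33) = 169 - 0.184·563.
So N_1* = 65.4/0.755 = 86.6, and then N_2* = 563 - 1.33·86.6 = 448.

N_1* ≈ 86.6, N_2* ≈ 448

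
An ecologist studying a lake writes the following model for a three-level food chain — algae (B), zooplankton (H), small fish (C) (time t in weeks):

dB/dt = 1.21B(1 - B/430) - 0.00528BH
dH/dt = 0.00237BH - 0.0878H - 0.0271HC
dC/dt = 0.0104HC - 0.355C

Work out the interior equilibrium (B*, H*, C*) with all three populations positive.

B* ≈ 366, H* ≈ 34.1, C* ≈ 28.8

From dC/dt = 0: 0.0104H* = 0.355, so H* = 34.1.
From dB/dt = 0: 1.21(1 - B*/430) = 0.00528·34.1, giving B* = 430·(1 - 0.149) = 366.
From dH/dt = 0: 0.00237·366 - 0.0878 = 0.0271C*, so C* = 0.78/0.0271 = 28.8.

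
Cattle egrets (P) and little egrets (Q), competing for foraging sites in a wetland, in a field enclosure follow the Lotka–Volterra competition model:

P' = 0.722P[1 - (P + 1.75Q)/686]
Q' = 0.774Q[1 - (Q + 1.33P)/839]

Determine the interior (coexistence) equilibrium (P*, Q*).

P* ≈ 589, Q* ≈ 55.3

Setting both brackets to zero gives the nullclines P + 1.75Q = 686 and 1.33P + Q = 839.
Substituting Q = 839 - 1.33P into the first: P(1 - 1.75·1.33) = 686 - 1.75·839.
So P* = -782/-1.33 = 589, and then Q* = 839 - 1.33·589 = 55.3.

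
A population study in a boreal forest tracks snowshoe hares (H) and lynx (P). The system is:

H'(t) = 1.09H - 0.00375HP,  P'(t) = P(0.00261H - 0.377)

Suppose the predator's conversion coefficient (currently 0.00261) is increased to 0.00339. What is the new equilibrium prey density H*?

H* ≈ 111

At the interior fixed point, setting dP/dt = 0 with P > 0 fixes H* = (predator death rate)/(HP coefficient) — independent of the other coefficients.
With the change, H* = 0.377/0.00339 = 111; it falls from 144.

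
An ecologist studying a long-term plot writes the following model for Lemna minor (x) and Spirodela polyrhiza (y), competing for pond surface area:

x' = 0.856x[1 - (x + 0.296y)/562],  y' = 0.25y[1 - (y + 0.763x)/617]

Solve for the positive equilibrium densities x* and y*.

x* ≈ 490, y* ≈ 243

Setting both brackets to zero gives the nullclines x + 0.296y = 562 and 0.763x + y = 617.
Substituting y = 617 - 0.763x into the first: x(1 - 0.296·0.763) = 562 - 0.296·617.
So x* = 379/0.774 = 490, and then y* = 617 - 0.763·490 = 243.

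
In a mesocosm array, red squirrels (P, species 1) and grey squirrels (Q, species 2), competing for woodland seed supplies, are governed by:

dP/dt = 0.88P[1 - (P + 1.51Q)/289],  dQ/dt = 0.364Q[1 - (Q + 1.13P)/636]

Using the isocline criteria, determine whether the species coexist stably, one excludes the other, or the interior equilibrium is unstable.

species 2 excludes species 1

Compare the nullcline intercepts: K1/α12 = 289/1.51 = 191 < K2 = 636; K2/α21 = 636/1.13 = 563 > K1 = 289.
Since the inequalities point opposite ways, species 2 can invade but species 1 cannot.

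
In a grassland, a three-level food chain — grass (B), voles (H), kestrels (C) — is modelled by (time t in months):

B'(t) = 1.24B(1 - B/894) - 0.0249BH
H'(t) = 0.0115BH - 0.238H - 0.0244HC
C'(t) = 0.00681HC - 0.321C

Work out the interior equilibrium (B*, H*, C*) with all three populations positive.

B* ≈ 47.8, H* ≈ 47.1, C* ≈ 12.8

From dC/dt = 0: 0.00681H* = 0.321, so H* = 47.1.
From dB/dt = 0: 1.24(1 - B*/894) = 0.0249·47.1, giving B* = 894·(1 - 0.947) = 47.8.
From dH/dt = 0: 0.0115·47.8 - 0.238 = 0.0244C*, so C* = 0.312/0.0244 = 12.8.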